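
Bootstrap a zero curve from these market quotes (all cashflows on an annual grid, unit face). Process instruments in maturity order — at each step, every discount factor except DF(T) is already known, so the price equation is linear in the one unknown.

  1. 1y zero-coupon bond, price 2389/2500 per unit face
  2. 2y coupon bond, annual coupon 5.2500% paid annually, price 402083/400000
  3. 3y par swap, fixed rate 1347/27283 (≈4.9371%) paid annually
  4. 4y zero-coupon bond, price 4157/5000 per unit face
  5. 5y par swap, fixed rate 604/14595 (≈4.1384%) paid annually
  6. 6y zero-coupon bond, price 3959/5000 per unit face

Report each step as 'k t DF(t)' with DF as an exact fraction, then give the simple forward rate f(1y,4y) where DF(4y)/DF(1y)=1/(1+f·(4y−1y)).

1 1 2389/2500
2 2 4537/5000
3 3 8653/10000
4 4 4157/5000
5 5 2047/2500
6 6 3959/5000
f(1y,4y) = ((2389/2500)/(4157/5000) − 1)/(3) = 207/4157 ≈ 4.9796%

step 1 [1y] zero: DF = P = 2389/2500 ≈ 0.955600
step 2 [2y] bond c/1=21/400: DF=(402083/400000 − 21/400·(0.955600))/(1+21/400) = 4537/5000 ≈ 0.907400
step 3 [3y] swap r/1=1347/27283: DF=(1 − 1347/27283·(0.955600+0.907400))/(1+1347/27283) = 8653/10000 ≈ 0.865300
step 4 [4y] zero: DF = P = 4157/5000 ≈ 0.831400
step 5 [5y] swap r/1=604/14595: DF=(1 − 604/14595·(0.955600+0.907400+0.865300+0.831400))/(1+604/14595) = 2047/2500 ≈ 0.818800
step 6 [6y] zero: DF = P = 3959/5000 ≈ 0.791800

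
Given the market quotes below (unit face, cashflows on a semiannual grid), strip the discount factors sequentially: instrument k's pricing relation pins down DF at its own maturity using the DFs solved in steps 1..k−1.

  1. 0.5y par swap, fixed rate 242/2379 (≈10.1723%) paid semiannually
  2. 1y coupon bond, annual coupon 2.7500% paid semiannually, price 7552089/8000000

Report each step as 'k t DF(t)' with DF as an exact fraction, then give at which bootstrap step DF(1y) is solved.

1 1/2 2379/2500
2 1 9183/10000
DF(1y) is solved at step 2

step 1 [0.5y] swap r/2=121/2379: DF=(1 − 121/2379·(0))/(1+121/2379) = 2379/2500 ≈ 0.951600
step 2 [1y] bond c/2=11/800: DF=(7552089/8000000 − 11/800·(0.951600))/(1+11/800) = 9183/10000 ≈ 0.918300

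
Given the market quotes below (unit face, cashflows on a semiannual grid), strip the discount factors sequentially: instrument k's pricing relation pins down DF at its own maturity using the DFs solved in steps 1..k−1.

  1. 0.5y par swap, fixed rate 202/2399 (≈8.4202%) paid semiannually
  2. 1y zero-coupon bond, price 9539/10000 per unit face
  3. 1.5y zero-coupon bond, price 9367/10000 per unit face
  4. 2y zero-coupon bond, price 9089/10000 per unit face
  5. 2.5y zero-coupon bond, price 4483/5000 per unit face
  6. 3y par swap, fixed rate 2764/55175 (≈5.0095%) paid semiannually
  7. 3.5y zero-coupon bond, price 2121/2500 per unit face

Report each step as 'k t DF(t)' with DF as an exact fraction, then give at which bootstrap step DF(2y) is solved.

step 1 [0.5y] swap r/2=101/2399: DF=(1 − 101/2399·(0))/(1+101/2399) = 2399/2500 ≈ 0.959600
step 2 [1y] zero: DF = P = 9539/10000 ≈ 0.953900
step 3 [1.5y] zero: DF = P = 9367/10000 ≈ 0.936700
step 4 [2y] zero: DF = P = 9089/10000 ≈ 0.908900
step 5 [2.5y] zero: DF = P = 4483/5000 ≈ 0.896600
step 6 [3y] swap r/2=1382/55175: DF=(1 − 1382/55175·(0.959600+0.953900+0.936700+0.908900+0.896600))/(1+1382/55175) = 4309/5000 ≈ 0.861800
step 7 [3.5y] zero: DF = P = 2121/2500 ≈ 0.848400

1 1/2 2399/2500
2 1 9539/10000
3 3/2 9367/10000
4 2 9089/10000
5 5/2 4483/5000
6 3 4309/5000
7 7/2 2121/2500
DF(2y) is solved at step 4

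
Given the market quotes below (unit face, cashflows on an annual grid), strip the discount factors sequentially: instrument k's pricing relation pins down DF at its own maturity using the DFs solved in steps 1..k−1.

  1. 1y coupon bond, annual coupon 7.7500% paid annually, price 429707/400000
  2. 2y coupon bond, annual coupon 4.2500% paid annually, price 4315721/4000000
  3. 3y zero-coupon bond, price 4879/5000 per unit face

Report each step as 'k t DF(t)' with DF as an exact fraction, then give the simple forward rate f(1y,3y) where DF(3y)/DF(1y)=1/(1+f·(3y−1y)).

1 1 997/1000
2 2 9943/10000
3 3 4879/5000
f(1y,3y) = ((997/1000)/(4879/5000) − 1)/(2) = 53/4879 ≈ 1.0863%

step 1 [1y] bond c/1=31/400: DF=(429707/400000 − 31/400·(0))/(1+31/400) = 997/1000 ≈ 0.997000
step 2 [2y] bond c/1=17/400: DF=(4315721/4000000 − 17/400·(0.997000))/(1+17/400) = 9943/10000 ≈ 0.994300
step 3 [3y] zero: DF = P = 4879/5000 ≈ 0.975800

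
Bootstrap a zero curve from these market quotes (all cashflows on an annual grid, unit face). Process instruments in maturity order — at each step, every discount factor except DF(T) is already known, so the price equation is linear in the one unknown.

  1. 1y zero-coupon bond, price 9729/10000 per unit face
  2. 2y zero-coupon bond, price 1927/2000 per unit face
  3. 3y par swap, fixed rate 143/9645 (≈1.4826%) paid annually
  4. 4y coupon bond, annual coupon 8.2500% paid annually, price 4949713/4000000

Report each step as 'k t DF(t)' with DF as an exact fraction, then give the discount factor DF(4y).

step 1 [1y] zero: DF = P = 9729/10000 ≈ 0.972900
step 2 [2y] zero: DF = P = 1927/2000 ≈ 0.963500
step 3 [3y] swap r/1=143/9645: DF=(1 − 143/9645·(0.972900+0.963500))/(1+143/9645) = 9571/10000 ≈ 0.957100
step 4 [4y] bond c/1=33/400: DF=(4949713/4000000 − 33/400·(0.972900+0.963500+0.957100))/(1+33/400) = 4613/5000 ≈ 0.922600

1 1 9729/10000
2 2 1927/2000
3 3 9571/10000
4 4 4613/5000
DF(4y) = 4613/5000 ≈ 0.922600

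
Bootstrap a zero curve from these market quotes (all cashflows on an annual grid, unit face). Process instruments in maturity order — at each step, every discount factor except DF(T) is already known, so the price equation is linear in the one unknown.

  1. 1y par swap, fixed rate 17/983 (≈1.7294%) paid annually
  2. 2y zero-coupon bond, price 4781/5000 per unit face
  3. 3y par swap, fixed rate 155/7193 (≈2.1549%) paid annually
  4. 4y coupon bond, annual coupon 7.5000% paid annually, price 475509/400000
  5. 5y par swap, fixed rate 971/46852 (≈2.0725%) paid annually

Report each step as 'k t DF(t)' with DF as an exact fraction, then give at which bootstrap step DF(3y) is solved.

step 1 [1y] swap r/1=17/983: DF=(1 − 17/983·(0))/(1+17/983) = 983/1000 ≈ 0.983000
step 2 [2y] zero: DF = P = 4781/5000 ≈ 0.956200
step 3 [3y] swap r/1=155/7193: DF=(1 − 155/7193·(0.983000+0.956200))/(1+155/7193) = 469/500 ≈ 0.938000
step 4 [4y] bond c/1=3/40: DF=(475509/400000 − 3/40·(0.983000+0.956200+0.938000))/(1+3/40) = 9051/10000 ≈ 0.905100
step 5 [5y] swap r/1=971/46852: DF=(1 − 971/46852·(0.983000+0.956200+0.938000+0.905100))/(1+971/46852) = 9029/10000 ≈ 0.902900

1 1 983/1000
2 2 4781/5000
3 3 469/500
4 4 9051/10000
5 5 9029/10000
DF(3y) is solved at step 3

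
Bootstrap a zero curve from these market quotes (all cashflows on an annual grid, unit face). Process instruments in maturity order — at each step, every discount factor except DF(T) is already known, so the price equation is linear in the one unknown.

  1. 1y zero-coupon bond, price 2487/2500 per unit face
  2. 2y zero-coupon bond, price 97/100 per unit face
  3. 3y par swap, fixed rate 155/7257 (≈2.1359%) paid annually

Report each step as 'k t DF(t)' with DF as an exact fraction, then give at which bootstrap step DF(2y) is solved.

step 1 [1y] zero: DF = P = 2487/2500 ≈ 0.994800
step 2 [2y] zero: DF = P = 97/100 ≈ 0.970000
step 3 [3y] swap r/1=155/7257: DF=(1 − 155/7257·(0.994800+0.970000))/(1+155/7257) = 469/500 ≈ 0.938000

1 1 2487/2500
2 2 97/100
3 3 469/500
DF(2y) is solved at step 2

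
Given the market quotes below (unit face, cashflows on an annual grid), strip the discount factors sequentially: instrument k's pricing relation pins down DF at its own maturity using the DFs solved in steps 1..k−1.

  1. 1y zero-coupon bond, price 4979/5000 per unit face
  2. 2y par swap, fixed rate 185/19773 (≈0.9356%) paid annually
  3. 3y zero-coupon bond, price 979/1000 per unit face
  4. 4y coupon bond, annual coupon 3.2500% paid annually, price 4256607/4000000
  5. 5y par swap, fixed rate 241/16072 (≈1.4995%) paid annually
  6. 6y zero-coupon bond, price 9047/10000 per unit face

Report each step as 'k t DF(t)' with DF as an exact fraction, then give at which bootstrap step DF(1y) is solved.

1 1 4979/5000
2 2 1963/2000
3 3 979/1000
4 4 586/625
5 5 9277/10000
6 6 9047/10000
DF(1y) is solved at step 1

step 1 [1y] zero: DF = P = 4979/5000 ≈ 0.995800
step 2 [2y] swap r/1=185/19773: DF=(1 − 185/19773·(0.995800))/(1+185/19773) = 1963/2000 ≈ 0.981500
step 3 [3y] zero: DF = P = 979/1000 ≈ 0.979000
step 4 [4y] bond c/1=13/400: DF=(4256607/4000000 − 13/400·(0.995800+0.981500+0.979000))/(1+13/400) = 586/625 ≈ 0.937600
step 5 [5y] swap r/1=241/16072: DF=(1 − 241/16072·(0.995800+0.981500+0.979000+0.937600))/(1+241/16072) = 9277/10000 ≈ 0.927700
step 6 [6y] zero: DF = P = 9047/10000 ≈ 0.904700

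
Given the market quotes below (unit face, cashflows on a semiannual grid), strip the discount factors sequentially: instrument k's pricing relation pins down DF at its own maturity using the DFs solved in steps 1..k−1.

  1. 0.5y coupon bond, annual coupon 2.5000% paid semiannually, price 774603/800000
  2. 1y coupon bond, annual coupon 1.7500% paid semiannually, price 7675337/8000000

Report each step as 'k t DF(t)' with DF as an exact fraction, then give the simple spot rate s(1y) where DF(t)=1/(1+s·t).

1 1/2 9563/10000
2 1 2357/2500
s(1y) = (1/(2357/2500) − 1)/(1) = 143/2357 ≈ 6.0670%

step 1 [0.5y] bond c/2=1/80: DF=(774603/800000 − 1/80·(0))/(1+1/80) = 9563/10000 ≈ 0.956300
step 2 [1y] bond c/2=7/800: DF=(7675337/8000000 − 7/800·(0.956300))/(1+7/800) = 2357/2500 ≈ 0.942800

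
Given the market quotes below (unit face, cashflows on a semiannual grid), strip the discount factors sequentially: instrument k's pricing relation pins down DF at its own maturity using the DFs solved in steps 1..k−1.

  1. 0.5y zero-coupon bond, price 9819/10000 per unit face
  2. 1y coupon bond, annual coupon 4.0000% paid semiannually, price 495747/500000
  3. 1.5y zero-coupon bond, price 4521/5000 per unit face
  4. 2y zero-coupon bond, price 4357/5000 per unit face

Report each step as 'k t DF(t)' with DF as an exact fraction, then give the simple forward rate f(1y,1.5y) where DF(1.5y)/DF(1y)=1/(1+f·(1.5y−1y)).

step 1 [0.5y] zero: DF = P = 9819/10000 ≈ 0.981900
step 2 [1y] bond c/2=1/50: DF=(495747/500000 − 1/50·(0.981900))/(1+1/50) = 1191/1250 ≈ 0.952800
step 3 [1.5y] zero: DF = P = 4521/5000 ≈ 0.904200
step 4 [2y] zero: DF = P = 4357/5000 ≈ 0.871400

1 1/2 9819/10000
2 1 1191/1250
3 3/2 4521/5000
4 2 4357/5000
f(1y,1.5y) = ((1191/1250)/(4521/5000) − 1)/(1/2) = 162/1507 ≈ 10.7498%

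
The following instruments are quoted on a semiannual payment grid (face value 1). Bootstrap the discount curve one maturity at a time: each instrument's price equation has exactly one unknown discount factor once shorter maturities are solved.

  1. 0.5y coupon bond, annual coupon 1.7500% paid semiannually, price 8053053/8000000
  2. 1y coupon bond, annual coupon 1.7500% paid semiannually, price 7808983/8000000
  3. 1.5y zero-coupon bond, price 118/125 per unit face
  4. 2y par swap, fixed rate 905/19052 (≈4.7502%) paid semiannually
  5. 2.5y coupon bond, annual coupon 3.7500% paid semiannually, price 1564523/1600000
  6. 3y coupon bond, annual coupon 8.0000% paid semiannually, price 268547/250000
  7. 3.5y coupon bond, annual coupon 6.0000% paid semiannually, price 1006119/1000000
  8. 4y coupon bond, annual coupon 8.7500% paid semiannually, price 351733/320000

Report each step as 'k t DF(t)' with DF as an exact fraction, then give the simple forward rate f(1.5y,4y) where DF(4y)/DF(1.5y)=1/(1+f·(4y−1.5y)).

step 1 [0.5y] bond c/2=7/800: DF=(8053053/8000000 − 7/800·(0))/(1+7/800) = 9979/10000 ≈ 0.997900
step 2 [1y] bond c/2=7/800: DF=(7808983/8000000 − 7/800·(0.997900))/(1+7/800) = 959/1000 ≈ 0.959000
step 3 [1.5y] zero: DF = P = 118/125 ≈ 0.944000
step 4 [2y] swap r/2=905/38104: DF=(1 − 905/38104·(0.997900+0.959000+0.944000))/(1+905/38104) = 1819/2000 ≈ 0.909500
step 5 [2.5y] bond c/2=3/160: DF=(1564523/1600000 − 3/160·(0.997900+0.959000+0.944000+0.909500))/(1+3/160) = 8897/10000 ≈ 0.889700
step 6 [3y] bond c/2=1/25: DF=(268547/250000 − 1/25·(0.997900+0.959000+0.944000+0.909500+0.889700))/(1+1/25) = 8521/10000 ≈ 0.852100
step 7 [3.5y] bond c/2=3/100: DF=(1006119/1000000 − 3/100·(0.997900+0.959000+0.944000+0.909500+0.889700+0.852100))/(1+3/100) = 8151/10000 ≈ 0.815100
step 8 [4y] bond c/2=7/160: DF=(351733/320000 − 7/160·(0.997900+0.959000+0.944000+0.909500+0.889700+0.852100+0.815100))/(1+7/160) = 3931/5000 ≈ 0.786200

1 1/2 9979/10000
2 1 959/1000
3 3/2 118/125
4 2 1819/2000
5 5/2 8897/10000
6 3 8521/10000
7 7/2 8151/10000
8 4 3931/5000
f(1.5y,4y) = ((118/125)/(3931/5000) − 1)/(5/2) = 1578/19655 ≈ 8.0285%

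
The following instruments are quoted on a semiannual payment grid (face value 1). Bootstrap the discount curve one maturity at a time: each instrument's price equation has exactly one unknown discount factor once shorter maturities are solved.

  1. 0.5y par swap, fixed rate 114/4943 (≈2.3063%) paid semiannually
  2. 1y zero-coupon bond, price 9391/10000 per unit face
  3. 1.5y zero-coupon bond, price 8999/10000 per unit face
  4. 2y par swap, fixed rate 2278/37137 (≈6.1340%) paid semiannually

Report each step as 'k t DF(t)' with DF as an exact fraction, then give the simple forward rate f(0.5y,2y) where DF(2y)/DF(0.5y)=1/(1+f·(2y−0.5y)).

step 1 [0.5y] swap r/2=57/4943: DF=(1 − 57/4943·(0))/(1+57/4943) = 4943/5000 ≈ 0.988600
step 2 [1y] zero: DF = P = 9391/10000 ≈ 0.939100
step 3 [1.5y] zero: DF = P = 8999/10000 ≈ 0.899900
step 4 [2y] swap r/2=1139/37137: DF=(1 − 1139/37137·(0.988600+0.939100+0.899900))/(1+1139/37137) = 8861/10000 ≈ 0.886100

1 1/2 4943/5000
2 1 9391/10000
3 3/2 8999/10000
4 2 8861/10000
f(0.5y,2y) = ((4943/5000)/(8861/10000) − 1)/(3/2) = 2050/26583 ≈ 7.7117%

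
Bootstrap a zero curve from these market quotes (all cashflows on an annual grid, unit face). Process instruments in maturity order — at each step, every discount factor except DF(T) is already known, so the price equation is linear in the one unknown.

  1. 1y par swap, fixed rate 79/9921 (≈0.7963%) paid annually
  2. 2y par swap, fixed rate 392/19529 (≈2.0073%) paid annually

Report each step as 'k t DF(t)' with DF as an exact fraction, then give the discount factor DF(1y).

1 1 9921/10000
2 2 1201/1250
DF(1y) = 9921/10000 ≈ 0.992100

step 1 [1y] swap r/1=79/9921: DF=(1 − 79/9921·(0))/(1+79/9921) = 9921/10000 ≈ 0.992100
step 2 [2y] swap r/1=392/19529: DF=(1 − 392/19529·(0.992100))/(1+392/19529) = 1201/1250 ≈ 0.960800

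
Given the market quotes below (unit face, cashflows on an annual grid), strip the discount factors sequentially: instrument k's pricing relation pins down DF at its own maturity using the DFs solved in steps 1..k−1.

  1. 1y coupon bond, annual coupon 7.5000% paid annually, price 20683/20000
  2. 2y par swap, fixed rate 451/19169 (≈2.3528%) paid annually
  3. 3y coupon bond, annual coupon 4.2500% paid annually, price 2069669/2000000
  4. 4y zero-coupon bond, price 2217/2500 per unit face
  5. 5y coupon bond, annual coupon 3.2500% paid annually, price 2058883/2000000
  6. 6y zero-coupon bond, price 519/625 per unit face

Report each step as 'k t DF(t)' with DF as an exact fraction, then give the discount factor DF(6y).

1 1 481/500
2 2 9549/10000
3 3 1829/2000
4 4 2217/2500
5 5 22/25
6 6 519/625
DF(6y) = 519/625 ≈ 0.830400

step 1 [1y] bond c/1=3/40: DF=(20683/20000 − 3/40·(0))/(1+3/40) = 481/500 ≈ 0.962000
step 2 [2y] swap r/1=451/19169: DF=(1 − 451/19169·(0.962000))/(1+451/19169) = 9549/10000 ≈ 0.954900
step 3 [3y] bond c/1=17/400: DF=(2069669/2000000 − 17/400·(0.962000+0.954900))/(1+17/400) = 1829/2000 ≈ 0.914500
step 4 [4y] zero: DF = P = 2217/2500 ≈ 0.886800
step 5 [5y] bond c/1=13/400: DF=(2058883/2000000 − 13/400·(0.962000+0.954900+0.914500+0.886800))/(1+13/400) = 22/25 ≈ 0.880000
step 6 [6y] zero: DF = P = 519/625 ≈ 0.830400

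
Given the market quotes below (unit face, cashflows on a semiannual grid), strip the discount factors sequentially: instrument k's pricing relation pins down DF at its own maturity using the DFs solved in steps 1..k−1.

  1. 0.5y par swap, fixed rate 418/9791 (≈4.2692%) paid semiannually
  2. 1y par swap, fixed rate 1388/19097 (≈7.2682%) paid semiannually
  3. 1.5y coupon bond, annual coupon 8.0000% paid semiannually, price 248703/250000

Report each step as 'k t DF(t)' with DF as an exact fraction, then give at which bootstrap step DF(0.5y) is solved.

1 1/2 9791/10000
2 1 4653/5000
3 3/2 8831/10000
DF(0.5y) is solved at step 1

step 1 [0.5y] swap r/2=209/9791: DF=(1 − 209/9791·(0))/(1+209/9791) = 9791/10000 ≈ 0.979100
step 2 [1y] swap r/2=694/19097: DF=(1 − 694/19097·(0.979100))/(1+694/19097) = 4653/5000 ≈ 0.930600
step 3 [1.5y] bond c/2=1/25: DF=(248703/250000 − 1/25·(0.979100+0.930600))/(1+1/25) = 8831/10000 ≈ 0.883100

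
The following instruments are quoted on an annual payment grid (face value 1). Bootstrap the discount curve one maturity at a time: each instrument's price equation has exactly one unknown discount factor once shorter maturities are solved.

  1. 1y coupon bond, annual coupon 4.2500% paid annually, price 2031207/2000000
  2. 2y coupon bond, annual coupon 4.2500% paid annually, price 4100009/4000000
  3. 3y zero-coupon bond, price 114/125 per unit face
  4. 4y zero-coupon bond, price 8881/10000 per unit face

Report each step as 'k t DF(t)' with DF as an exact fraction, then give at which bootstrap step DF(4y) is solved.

step 1 [1y] bond c/1=17/400: DF=(2031207/2000000 − 17/400·(0))/(1+17/400) = 4871/5000 ≈ 0.974200
step 2 [2y] bond c/1=17/400: DF=(4100009/4000000 − 17/400·(0.974200))/(1+17/400) = 1887/2000 ≈ 0.943500
step 3 [3y] zero: DF = P = 114/125 ≈ 0.912000
step 4 [4y] zero: DF = P = 8881/10000 ≈ 0.888100

1 1 4871/5000
2 2 1887/2000
3 3 114/125
4 4 8881/10000
DF(4y) is solved at step 4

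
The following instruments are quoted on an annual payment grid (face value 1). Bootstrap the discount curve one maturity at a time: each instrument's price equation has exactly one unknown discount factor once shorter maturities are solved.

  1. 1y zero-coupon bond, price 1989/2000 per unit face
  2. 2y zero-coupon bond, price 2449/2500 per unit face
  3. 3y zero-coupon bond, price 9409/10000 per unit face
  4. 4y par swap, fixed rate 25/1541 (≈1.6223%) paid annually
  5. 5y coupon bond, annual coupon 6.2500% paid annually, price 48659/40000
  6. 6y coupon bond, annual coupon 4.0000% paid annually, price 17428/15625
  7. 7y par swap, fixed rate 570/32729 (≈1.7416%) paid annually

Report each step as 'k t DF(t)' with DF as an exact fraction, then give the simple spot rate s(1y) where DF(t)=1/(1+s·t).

1 1 1989/2000
2 2 2449/2500
3 3 9409/10000
4 4 15/16
5 5 9183/10000
6 6 889/1000
7 7 443/500
s(1y) = (1/(1989/2000) − 1)/(1) = 11/1989 ≈ 0.5530%

step 1 [1y] zero: DF = P = 1989/2000 ≈ 0.994500
step 2 [2y] zero: DF = P = 2449/2500 ≈ 0.979600
step 3 [3y] zero: DF = P = 9409/10000 ≈ 0.940900
step 4 [4y] swap r/1=25/1541: DF=(1 − 25/1541·(0.994500+0.979600+0.940900))/(1+25/1541) = 15/16 ≈ 0.937500
step 5 [5y] bond c/1=1/16: DF=(48659/40000 − 1/16·(0.994500+0.979600+0.940900+0.937500))/(1+1/16) = 9183/10000 ≈ 0.918300
step 6 [6y] bond c/1=1/25: DF=(17428/15625 − 1/25·(0.994500+0.979600+0.940900+0.937500+0.918300))/(1+1/25) = 889/1000 ≈ 0.889000
step 7 [7y] swap r/1=570/32729: DF=(1 − 570/32729·(0.994500+0.979600+0.940900+0.937500+0.918300+0.889000))/(1+570/32729) = 443/500 ≈ 0.886000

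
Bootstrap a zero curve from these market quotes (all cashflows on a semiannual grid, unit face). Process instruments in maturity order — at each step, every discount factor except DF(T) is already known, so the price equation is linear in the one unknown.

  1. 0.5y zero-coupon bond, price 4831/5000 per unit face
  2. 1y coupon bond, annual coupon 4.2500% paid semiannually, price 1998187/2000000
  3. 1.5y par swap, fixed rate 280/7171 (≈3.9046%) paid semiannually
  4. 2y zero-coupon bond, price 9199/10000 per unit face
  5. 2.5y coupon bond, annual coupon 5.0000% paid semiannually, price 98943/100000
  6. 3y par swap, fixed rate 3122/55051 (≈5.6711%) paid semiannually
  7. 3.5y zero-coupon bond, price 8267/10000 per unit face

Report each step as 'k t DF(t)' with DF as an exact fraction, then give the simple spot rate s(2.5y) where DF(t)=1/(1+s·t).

1 1/2 4831/5000
2 1 4791/5000
3 3/2 118/125
4 2 9199/10000
5 5/2 8729/10000
6 3 8439/10000
7 7/2 8267/10000
s(2.5y) = (1/(8729/10000) − 1)/(5/2) = 2542/43645 ≈ 5.8243%

step 1 [0.5y] zero: DF = P = 4831/5000 ≈ 0.966200
step 2 [1y] bond c/2=17/800: DF=(1998187/2000000 − 17/800·(0.966200))/(1+17/800) = 4791/5000 ≈ 0.958200
step 3 [1.5y] swap r/2=140/7171: DF=(1 − 140/7171·(0.966200+0.958200))/(1+140/7171) = 118/125 ≈ 0.944000
step 4 [2y] zero: DF = P = 9199/10000 ≈ 0.919900
step 5 [2.5y] bond c/2=1/40: DF=(98943/100000 − 1/40·(0.966200+0.958200+0.944000+0.919900))/(1+1/40) = 8729/10000 ≈ 0.872900
step 6 [3y] swap r/2=1561/55051: DF=(1 − 1561/55051·(0.966200+0.958200+0.944000+0.919900+0.872900))/(1+1561/55051) = 8439/10000 ≈ 0.843900
step 7 [3.5y] zero: DF = P = 8267/10000 ≈ 0.826700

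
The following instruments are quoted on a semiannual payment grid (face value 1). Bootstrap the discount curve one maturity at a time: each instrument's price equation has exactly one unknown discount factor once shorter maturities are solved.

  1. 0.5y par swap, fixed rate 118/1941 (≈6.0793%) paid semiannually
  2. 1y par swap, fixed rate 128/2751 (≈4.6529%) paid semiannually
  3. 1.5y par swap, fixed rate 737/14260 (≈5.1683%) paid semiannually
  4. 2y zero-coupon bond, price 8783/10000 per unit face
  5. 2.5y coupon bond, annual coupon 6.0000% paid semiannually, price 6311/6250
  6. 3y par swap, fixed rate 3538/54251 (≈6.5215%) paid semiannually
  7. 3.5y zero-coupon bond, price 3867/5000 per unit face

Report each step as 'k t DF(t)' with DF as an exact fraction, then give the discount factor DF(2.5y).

step 1 [0.5y] swap r/2=59/1941: DF=(1 − 59/1941·(0))/(1+59/1941) = 1941/2000 ≈ 0.970500
step 2 [1y] swap r/2=64/2751: DF=(1 − 64/2751·(0.970500))/(1+64/2751) = 597/625 ≈ 0.955200
step 3 [1.5y] swap r/2=737/28520: DF=(1 − 737/28520·(0.970500+0.955200))/(1+737/28520) = 9263/10000 ≈ 0.926300
step 4 [2y] zero: DF = P = 8783/10000 ≈ 0.878300
step 5 [2.5y] bond c/2=3/100: DF=(6311/6250 − 3/100·(0.970500+0.955200+0.926300+0.878300))/(1+3/100) = 8717/10000 ≈ 0.871700
step 6 [3y] swap r/2=1769/54251: DF=(1 − 1769/54251·(0.970500+0.955200+0.926300+0.878300+0.871700))/(1+1769/54251) = 8231/10000 ≈ 0.823100
step 7 [3.5y] zero: DF = P = 3867/5000 ≈ 0.773400

1 1/2 1941/2000
2 1 597/625
3 3/2 9263/10000
4 2 8783/10000
5 5/2 8717/10000
6 3 8231/10000
7 7/2 3867/5000
DF(2.5y) = 8717/10000 ≈ 0.871700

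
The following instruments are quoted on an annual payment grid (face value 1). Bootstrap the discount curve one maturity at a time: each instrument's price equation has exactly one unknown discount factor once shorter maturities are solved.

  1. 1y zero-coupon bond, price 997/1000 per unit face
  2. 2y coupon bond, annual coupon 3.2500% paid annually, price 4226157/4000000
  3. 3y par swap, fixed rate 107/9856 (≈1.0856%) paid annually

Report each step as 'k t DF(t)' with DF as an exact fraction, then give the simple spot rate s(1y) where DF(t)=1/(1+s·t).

1 1 997/1000
2 2 9919/10000
3 3 9679/10000
s(1y) = (1/(997/1000) − 1)/(1) = 3/997 ≈ 0.3009%

step 1 [1y] zero: DF = P = 997/1000 ≈ 0.997000
step 2 [2y] bond c/1=13/400: DF=(4226157/4000000 − 13/400·(0.997000))/(1+13/400) = 9919/10000 ≈ 0.991900
step 3 [3y] swap r/1=107/9856: DF=(1 − 107/9856·(0.997000+0.991900))/(1+107/9856) = 9679/10000 ≈ 0.967900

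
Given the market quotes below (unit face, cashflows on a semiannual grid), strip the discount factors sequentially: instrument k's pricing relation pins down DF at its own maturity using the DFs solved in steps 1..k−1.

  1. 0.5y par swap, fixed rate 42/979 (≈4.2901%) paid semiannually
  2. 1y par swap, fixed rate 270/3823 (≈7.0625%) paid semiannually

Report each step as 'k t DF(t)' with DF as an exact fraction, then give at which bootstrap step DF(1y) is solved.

step 1 [0.5y] swap r/2=21/979: DF=(1 − 21/979·(0))/(1+21/979) = 979/1000 ≈ 0.979000
step 2 [1y] swap r/2=135/3823: DF=(1 − 135/3823·(0.979000))/(1+135/3823) = 373/400 ≈ 0.932500

1 1/2 979/1000
2 1 373/400
DF(1y) is solved at step 2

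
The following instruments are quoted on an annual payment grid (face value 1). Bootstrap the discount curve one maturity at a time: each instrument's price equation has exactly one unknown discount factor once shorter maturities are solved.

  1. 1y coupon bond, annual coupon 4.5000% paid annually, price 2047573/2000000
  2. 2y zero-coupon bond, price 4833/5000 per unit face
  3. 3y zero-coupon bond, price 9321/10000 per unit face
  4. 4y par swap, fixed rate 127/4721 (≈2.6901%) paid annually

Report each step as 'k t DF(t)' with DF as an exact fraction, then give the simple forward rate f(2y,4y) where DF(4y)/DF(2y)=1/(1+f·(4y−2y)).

step 1 [1y] bond c/1=9/200: DF=(2047573/2000000 − 9/200·(0))/(1+9/200) = 9797/10000 ≈ 0.979700
step 2 [2y] zero: DF = P = 4833/5000 ≈ 0.966600
step 3 [3y] zero: DF = P = 9321/10000 ≈ 0.932100
step 4 [4y] swap r/1=127/4721: DF=(1 − 127/4721·(0.979700+0.966600+0.932100))/(1+127/4721) = 1123/1250 ≈ 0.898400

1 1 9797/10000
2 2 4833/5000
3 3 9321/10000
4 4 1123/1250
f(2y,4y) = ((4833/5000)/(1123/1250) − 1)/(2) = 341/8984 ≈ 3.7956%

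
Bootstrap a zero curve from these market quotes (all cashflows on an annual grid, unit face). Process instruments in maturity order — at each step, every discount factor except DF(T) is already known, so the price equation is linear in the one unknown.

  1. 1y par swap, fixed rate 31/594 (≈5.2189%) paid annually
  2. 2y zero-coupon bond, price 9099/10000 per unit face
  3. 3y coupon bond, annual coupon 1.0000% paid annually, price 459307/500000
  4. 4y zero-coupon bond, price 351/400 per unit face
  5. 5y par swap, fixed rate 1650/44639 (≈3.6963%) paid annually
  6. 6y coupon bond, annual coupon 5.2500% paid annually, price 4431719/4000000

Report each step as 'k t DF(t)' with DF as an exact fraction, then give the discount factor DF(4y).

step 1 [1y] swap r/1=31/594: DF=(1 − 31/594·(0))/(1+31/594) = 594/625 ≈ 0.950400
step 2 [2y] zero: DF = P = 9099/10000 ≈ 0.909900
step 3 [3y] bond c/1=1/100: DF=(459307/500000 − 1/100·(0.950400+0.909900))/(1+1/100) = 8911/10000 ≈ 0.891100
step 4 [4y] zero: DF = P = 351/400 ≈ 0.877500
step 5 [5y] swap r/1=1650/44639: DF=(1 − 1650/44639·(0.950400+0.909900+0.891100+0.877500))/(1+1650/44639) = 167/200 ≈ 0.835000
step 6 [6y] bond c/1=21/400: DF=(4431719/4000000 − 21/400·(0.950400+0.909900+0.891100+0.877500+0.835000))/(1+21/400) = 83/100 ≈ 0.830000

1 1 594/625
2 2 9099/10000
3 3 8911/10000
4 4 351/400
5 5 167/200
6 6 83/100
DF(4y) = 351/400 ≈ 0.877500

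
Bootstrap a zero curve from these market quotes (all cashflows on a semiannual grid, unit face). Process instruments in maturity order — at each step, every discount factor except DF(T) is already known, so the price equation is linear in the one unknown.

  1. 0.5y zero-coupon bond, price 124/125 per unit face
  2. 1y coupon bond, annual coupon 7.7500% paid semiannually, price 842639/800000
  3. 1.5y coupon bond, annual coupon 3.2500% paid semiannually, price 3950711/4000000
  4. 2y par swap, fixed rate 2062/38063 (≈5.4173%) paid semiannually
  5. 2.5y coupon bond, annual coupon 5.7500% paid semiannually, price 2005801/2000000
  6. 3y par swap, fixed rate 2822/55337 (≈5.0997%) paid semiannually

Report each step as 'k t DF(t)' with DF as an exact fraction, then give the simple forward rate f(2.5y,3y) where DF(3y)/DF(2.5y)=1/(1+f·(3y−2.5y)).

1 1/2 124/125
2 1 977/1000
3 3/2 2351/2500
4 2 8969/10000
5 5/2 1737/2000
6 3 8589/10000
f(2.5y,3y) = ((1737/2000)/(8589/10000) − 1)/(1/2) = 64/2863 ≈ 2.2354%

step 1 [0.5y] zero: DF = P = 124/125 ≈ 0.992000
step 2 [1y] bond c/2=31/800: DF=(842639/800000 − 31/800·(0.992000))/(1+31/800) = 977/1000 ≈ 0.977000
step 3 [1.5y] bond c/2=13/800: DF=(3950711/4000000 − 13/800·(0.992000+0.977000))/(1+13/800) = 2351/2500 ≈ 0.940400
step 4 [2y] swap r/2=1031/38063: DF=(1 − 1031/38063·(0.992000+0.977000+0.940400))/(1+1031/38063) = 8969/10000 ≈ 0.896900
step 5 [2.5y] bond c/2=23/800: DF=(2005801/2000000 − 23/800·(0.992000+0.977000+0.940400+0.896900))/(1+23/800) = 1737/2000 ≈ 0.868500
step 6 [3y] swap r/2=1411/55337: DF=(1 − 1411/55337·(0.992000+0.977000+0.940400+0.896900+0.868500))/(1+1411/55337) = 8589/10000 ≈ 0.858900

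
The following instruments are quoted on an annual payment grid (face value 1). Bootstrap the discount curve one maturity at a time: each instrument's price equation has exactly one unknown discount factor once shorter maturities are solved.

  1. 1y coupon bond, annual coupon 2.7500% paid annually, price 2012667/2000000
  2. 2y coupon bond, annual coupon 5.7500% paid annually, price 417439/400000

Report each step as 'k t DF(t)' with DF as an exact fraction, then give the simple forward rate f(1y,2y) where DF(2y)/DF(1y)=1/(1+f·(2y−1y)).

step 1 [1y] bond c/1=11/400: DF=(2012667/2000000 − 11/400·(0))/(1+11/400) = 4897/5000 ≈ 0.979400
step 2 [2y] bond c/1=23/400: DF=(417439/400000 − 23/400·(0.979400))/(1+23/400) = 1167/1250 ≈ 0.933600

1 1 4897/5000
2 2 1167/1250
f(1y,2y) = ((4897/5000)/(1167/1250) − 1)/(1) = 229/4668 ≈ 4.9057%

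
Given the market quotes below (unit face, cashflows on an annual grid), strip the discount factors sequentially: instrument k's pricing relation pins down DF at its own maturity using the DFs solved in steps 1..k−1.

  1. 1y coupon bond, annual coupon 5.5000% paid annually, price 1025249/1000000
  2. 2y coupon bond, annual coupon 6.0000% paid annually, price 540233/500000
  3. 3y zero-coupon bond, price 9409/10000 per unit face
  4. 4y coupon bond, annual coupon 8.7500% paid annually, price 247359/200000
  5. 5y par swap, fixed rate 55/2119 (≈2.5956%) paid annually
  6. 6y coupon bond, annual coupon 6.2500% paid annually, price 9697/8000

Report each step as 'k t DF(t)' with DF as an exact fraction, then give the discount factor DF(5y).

step 1 [1y] bond c/1=11/200: DF=(1025249/1000000 − 11/200·(0))/(1+11/200) = 4859/5000 ≈ 0.971800
step 2 [2y] bond c/1=3/50: DF=(540233/500000 − 3/50·(0.971800))/(1+3/50) = 9643/10000 ≈ 0.964300
step 3 [3y] zero: DF = P = 9409/10000 ≈ 0.940900
step 4 [4y] bond c/1=7/80: DF=(247359/200000 − 7/80·(0.971800+0.964300+0.940900))/(1+7/80) = 4529/5000 ≈ 0.905800
step 5 [5y] swap r/1=55/2119: DF=(1 − 55/2119·(0.971800+0.964300+0.940900+0.905800))/(1+55/2119) = 879/1000 ≈ 0.879000
step 6 [6y] bond c/1=1/16: DF=(9697/8000 − 1/16·(0.971800+0.964300+0.940900+0.905800+0.879000))/(1+1/16) = 4333/5000 ≈ 0.866600

1 1 4859/5000
2 2 9643/10000
3 3 9409/10000
4 4 4529/5000
5 5 879/1000
6 6 4333/5000
DF(5y) = 879/1000 ≈ 0.879000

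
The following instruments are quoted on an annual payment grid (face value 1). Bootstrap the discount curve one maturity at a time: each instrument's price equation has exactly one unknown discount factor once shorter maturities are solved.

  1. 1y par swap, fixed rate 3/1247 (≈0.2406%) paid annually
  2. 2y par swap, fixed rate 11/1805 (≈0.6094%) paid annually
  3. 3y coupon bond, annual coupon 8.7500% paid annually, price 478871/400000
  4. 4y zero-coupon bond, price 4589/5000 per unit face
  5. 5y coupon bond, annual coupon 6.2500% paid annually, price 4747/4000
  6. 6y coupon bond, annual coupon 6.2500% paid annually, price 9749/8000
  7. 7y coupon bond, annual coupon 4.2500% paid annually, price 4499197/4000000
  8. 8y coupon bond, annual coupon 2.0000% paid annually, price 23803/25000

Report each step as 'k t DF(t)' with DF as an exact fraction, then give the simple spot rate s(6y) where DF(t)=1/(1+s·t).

step 1 [1y] swap r/1=3/1247: DF=(1 − 3/1247·(0))/(1+3/1247) = 1247/1250 ≈ 0.997600
step 2 [2y] swap r/1=11/1805: DF=(1 − 11/1805·(0.997600))/(1+11/1805) = 9879/10000 ≈ 0.987900
step 3 [3y] bond c/1=7/80: DF=(478871/400000 − 7/80·(0.997600+0.987900))/(1+7/80) = 9411/10000 ≈ 0.941100
step 4 [4y] zero: DF = P = 4589/5000 ≈ 0.917800
step 5 [5y] bond c/1=1/16: DF=(4747/4000 − 1/16·(0.997600+0.987900+0.941100+0.917800))/(1+1/16) = 2227/2500 ≈ 0.890800
step 6 [6y] bond c/1=1/16: DF=(9749/8000 − 1/16·(0.997600+0.987900+0.941100+0.917800+0.890800))/(1+1/16) = 2171/2500 ≈ 0.868400
step 7 [7y] bond c/1=17/400: DF=(4499197/4000000 − 17/400·(0.997600+0.987900+0.941100+0.917800+0.890800+0.868400))/(1+17/400) = 1701/2000 ≈ 0.850500
step 8 [8y] bond c/1=1/50: DF=(23803/25000 − 1/50·(0.997600+0.987900+0.941100+0.917800+0.890800+0.868400+0.850500))/(1+1/50) = 8069/10000 ≈ 0.806900

1 1 1247/1250
2 2 9879/10000
3 3 9411/10000
4 4 4589/5000
5 5 2227/2500
6 6 2171/2500
7 7 1701/2000
8 8 8069/10000
s(6y) = (1/(2171/2500) − 1)/(6) = 329/13026 ≈ 2.5257%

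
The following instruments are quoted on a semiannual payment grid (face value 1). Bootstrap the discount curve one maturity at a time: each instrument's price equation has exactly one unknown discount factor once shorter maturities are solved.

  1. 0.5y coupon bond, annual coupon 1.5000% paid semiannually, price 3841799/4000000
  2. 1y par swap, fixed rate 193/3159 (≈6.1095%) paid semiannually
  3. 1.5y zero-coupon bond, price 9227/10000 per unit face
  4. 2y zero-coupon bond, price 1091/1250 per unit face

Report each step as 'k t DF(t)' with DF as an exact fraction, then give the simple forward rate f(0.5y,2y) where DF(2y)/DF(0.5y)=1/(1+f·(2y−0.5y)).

step 1 [0.5y] bond c/2=3/400: DF=(3841799/4000000 − 3/400·(0))/(1+3/400) = 9533/10000 ≈ 0.953300
step 2 [1y] swap r/2=193/6318: DF=(1 − 193/6318·(0.953300))/(1+193/6318) = 9421/10000 ≈ 0.942100
step 3 [1.5y] zero: DF = P = 9227/10000 ≈ 0.922700
step 4 [2y] zero: DF = P = 1091/1250 ≈ 0.872800

1 1/2 9533/10000
2 1 9421/10000
3 3/2 9227/10000
4 2 1091/1250
f(0.5y,2y) = ((9533/10000)/(1091/1250) − 1)/(3/2) = 805/13092 ≈ 6.1488%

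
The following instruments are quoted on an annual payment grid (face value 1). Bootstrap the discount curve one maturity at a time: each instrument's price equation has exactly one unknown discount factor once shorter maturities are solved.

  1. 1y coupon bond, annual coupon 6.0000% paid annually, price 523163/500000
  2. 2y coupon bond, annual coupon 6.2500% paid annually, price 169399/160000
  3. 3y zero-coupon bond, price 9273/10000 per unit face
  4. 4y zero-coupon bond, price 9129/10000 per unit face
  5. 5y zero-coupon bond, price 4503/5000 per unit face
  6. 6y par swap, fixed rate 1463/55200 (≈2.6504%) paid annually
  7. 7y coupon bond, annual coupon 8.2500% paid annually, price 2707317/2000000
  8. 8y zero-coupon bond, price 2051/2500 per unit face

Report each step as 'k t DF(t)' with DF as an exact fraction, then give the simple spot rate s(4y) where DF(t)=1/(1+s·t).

step 1 [1y] bond c/1=3/50: DF=(523163/500000 − 3/50·(0))/(1+3/50) = 9871/10000 ≈ 0.987100
step 2 [2y] bond c/1=1/16: DF=(169399/160000 − 1/16·(0.987100))/(1+1/16) = 1173/1250 ≈ 0.938400
step 3 [3y] zero: DF = P = 9273/10000 ≈ 0.927300
step 4 [4y] zero: DF = P = 9129/10000 ≈ 0.912900
step 5 [5y] zero: DF = P = 4503/5000 ≈ 0.900600
step 6 [6y] swap r/1=1463/55200: DF=(1 − 1463/55200·(0.987100+0.938400+0.927300+0.912900+0.900600))/(1+1463/55200) = 8537/10000 ≈ 0.853700
step 7 [7y] bond c/1=33/400: DF=(2707317/2000000 − 33/400·(0.987100+0.938400+0.927300+0.912900+0.900600+0.853700))/(1+33/400) = 4149/5000 ≈ 0.829800
step 8 [8y] zero: DF = P = 2051/2500 ≈ 0.820400

1 1 9871/10000
2 2 1173/1250
3 3 9273/10000
4 4 9129/10000
5 5 4503/5000
6 6 8537/10000
7 7 4149/5000
8 8 2051/2500
s(4y) = (1/(9129/10000) − 1)/(4) = 871/36516 ≈ 2.3853%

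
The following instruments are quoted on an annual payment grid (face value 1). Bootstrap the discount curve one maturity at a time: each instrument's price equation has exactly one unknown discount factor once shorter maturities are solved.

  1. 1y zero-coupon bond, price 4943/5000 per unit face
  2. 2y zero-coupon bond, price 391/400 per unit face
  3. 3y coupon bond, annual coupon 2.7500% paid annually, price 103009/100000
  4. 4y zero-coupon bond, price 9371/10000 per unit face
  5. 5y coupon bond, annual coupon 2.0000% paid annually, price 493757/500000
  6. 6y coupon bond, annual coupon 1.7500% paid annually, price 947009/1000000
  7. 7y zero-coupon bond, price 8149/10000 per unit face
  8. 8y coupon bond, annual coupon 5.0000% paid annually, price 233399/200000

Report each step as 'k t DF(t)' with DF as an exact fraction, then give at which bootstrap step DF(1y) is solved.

1 1 4943/5000
2 2 391/400
3 3 9499/10000
4 4 9371/10000
5 5 4463/5000
6 6 8491/10000
7 7 8149/10000
8 8 4031/5000
DF(1y) is solved at step 1

step 1 [1y] zero: DF = P = 4943/5000 ≈ 0.988600
step 2 [2y] zero: DF = P = 391/400 ≈ 0.977500
step 3 [3y] bond c/1=11/400: DF=(103009/100000 − 11/400·(0.988600+0.977500))/(1+11/400) = 9499/10000 ≈ 0.949900
step 4 [4y] zero: DF = P = 9371/10000 ≈ 0.937100
step 5 [5y] bond c/1=1/50: DF=(493757/500000 − 1/50·(0.988600+0.977500+0.949900+0.937100))/(1+1/50) = 4463/5000 ≈ 0.892600
step 6 [6y] bond c/1=7/400: DF=(947009/1000000 − 7/400·(0.988600+0.977500+0.949900+0.937100+0.892600))/(1+7/400) = 8491/10000 ≈ 0.849100
step 7 [7y] zero: DF = P = 8149/10000 ≈ 0.814900
step 8 [8y] bond c/1=1/20: DF=(233399/200000 − 1/20·(0.988600+0.977500+0.949900+0.937100+0.892600+0.849100+0.814900))/(1+1/20) = 4031/5000 ≈ 0.806200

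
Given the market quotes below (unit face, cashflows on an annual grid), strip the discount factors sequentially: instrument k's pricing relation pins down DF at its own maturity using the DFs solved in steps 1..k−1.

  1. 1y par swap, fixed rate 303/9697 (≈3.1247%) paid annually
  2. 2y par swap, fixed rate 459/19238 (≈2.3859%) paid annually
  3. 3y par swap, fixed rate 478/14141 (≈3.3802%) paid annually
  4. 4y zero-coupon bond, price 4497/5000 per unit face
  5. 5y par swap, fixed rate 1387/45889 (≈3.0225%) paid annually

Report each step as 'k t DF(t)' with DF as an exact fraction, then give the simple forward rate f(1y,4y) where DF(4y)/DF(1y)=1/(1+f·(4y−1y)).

step 1 [1y] swap r/1=303/9697: DF=(1 − 303/9697·(0))/(1+303/9697) = 9697/10000 ≈ 0.969700
step 2 [2y] swap r/1=459/19238: DF=(1 − 459/19238·(0.969700))/(1+459/19238) = 9541/10000 ≈ 0.954100
step 3 [3y] swap r/1=478/14141: DF=(1 − 478/14141·(0.969700+0.954100))/(1+478/14141) = 2261/2500 ≈ 0.904400
step 4 [4y] zero: DF = P = 4497/5000 ≈ 0.899400
step 5 [5y] swap r/1=1387/45889: DF=(1 − 1387/45889·(0.969700+0.954100+0.904400+0.899400))/(1+1387/45889) = 8613/10000 ≈ 0.861300

1 1 9697/10000
2 2 9541/10000
3 3 2261/2500
4 4 4497/5000
5 5 8613/10000
f(1y,4y) = ((9697/10000)/(4497/5000) − 1)/(3) = 703/26982 ≈ 2.6054%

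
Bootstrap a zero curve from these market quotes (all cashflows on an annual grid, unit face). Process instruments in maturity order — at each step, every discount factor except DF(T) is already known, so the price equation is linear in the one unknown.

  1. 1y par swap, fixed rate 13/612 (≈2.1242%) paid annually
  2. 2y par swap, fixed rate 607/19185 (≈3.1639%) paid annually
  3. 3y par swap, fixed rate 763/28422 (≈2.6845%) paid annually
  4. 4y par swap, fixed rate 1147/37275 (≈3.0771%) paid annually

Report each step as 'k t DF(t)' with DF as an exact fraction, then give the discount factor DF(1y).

step 1 [1y] swap r/1=13/612: DF=(1 − 13/612·(0))/(1+13/612) = 612/625 ≈ 0.979200
step 2 [2y] swap r/1=607/19185: DF=(1 − 607/19185·(0.979200))/(1+607/19185) = 9393/10000 ≈ 0.939300
step 3 [3y] swap r/1=763/28422: DF=(1 − 763/28422·(0.979200+0.939300))/(1+763/28422) = 9237/10000 ≈ 0.923700
step 4 [4y] swap r/1=1147/37275: DF=(1 − 1147/37275·(0.979200+0.939300+0.923700))/(1+1147/37275) = 8853/10000 ≈ 0.885300

1 1 612/625
2 2 9393/10000
3 3 9237/10000
4 4 8853/10000
DF(1y) = 612/625 ≈ 0.979200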